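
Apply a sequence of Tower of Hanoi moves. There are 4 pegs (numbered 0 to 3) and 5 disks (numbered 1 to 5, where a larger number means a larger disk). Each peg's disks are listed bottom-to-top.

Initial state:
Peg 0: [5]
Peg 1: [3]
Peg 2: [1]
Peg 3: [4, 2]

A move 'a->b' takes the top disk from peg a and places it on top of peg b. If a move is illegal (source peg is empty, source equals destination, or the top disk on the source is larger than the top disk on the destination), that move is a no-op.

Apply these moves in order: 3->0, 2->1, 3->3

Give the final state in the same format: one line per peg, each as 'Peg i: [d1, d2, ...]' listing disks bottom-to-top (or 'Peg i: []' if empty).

After move 1 (3->0):
Peg 0: [5, 2]
Peg 1: [3]
Peg 2: [1]
Peg 3: [4]

After move 2 (2->1):
Peg 0: [5, 2]
Peg 1: [3, 1]
Peg 2: []
Peg 3: [4]

After move 3 (3->3):
Peg 0: [5, 2]
Peg 1: [3, 1]
Peg 2: []
Peg 3: [4]

Answer: Peg 0: [5, 2]
Peg 1: [3, 1]
Peg 2: []
Peg 3: [4]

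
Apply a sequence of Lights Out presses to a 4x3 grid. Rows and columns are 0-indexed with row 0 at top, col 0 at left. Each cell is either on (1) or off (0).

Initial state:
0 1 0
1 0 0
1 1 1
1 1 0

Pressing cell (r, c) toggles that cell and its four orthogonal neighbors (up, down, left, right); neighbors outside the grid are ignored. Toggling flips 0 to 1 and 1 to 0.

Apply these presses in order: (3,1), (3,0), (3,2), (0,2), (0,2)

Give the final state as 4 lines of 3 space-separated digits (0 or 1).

Answer: 0 1 0
1 0 0
0 0 0
1 0 0

Derivation:
After press 1 at (3,1):
0 1 0
1 0 0
1 0 1
0 0 1

After press 2 at (3,0):
0 1 0
1 0 0
0 0 1
1 1 1

After press 3 at (3,2):
0 1 0
1 0 0
0 0 0
1 0 0

After press 4 at (0,2):
0 0 1
1 0 1
0 0 0
1 0 0

After press 5 at (0,2):
0 1 0
1 0 0
0 0 0
1 0 0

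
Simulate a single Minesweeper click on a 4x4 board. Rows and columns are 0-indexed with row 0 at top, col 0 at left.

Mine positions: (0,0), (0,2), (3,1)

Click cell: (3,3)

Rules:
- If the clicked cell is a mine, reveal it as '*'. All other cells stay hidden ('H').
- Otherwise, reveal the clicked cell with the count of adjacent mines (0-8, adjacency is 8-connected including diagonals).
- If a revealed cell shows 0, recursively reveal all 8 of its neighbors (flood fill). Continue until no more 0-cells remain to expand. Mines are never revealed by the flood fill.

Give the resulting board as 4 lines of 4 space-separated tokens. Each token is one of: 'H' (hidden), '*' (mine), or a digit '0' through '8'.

H H H H
H H 1 1
H H 1 0
H H 1 0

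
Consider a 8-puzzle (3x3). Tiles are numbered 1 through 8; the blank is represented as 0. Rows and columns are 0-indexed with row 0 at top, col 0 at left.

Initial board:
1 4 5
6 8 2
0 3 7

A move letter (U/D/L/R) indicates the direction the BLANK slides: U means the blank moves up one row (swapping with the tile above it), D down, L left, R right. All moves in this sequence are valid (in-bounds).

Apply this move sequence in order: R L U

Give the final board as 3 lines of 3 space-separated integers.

Answer: 1 4 5
0 8 2
6 3 7

Derivation:
After move 1 (R):
1 4 5
6 8 2
3 0 7

After move 2 (L):
1 4 5
6 8 2
0 3 7

After move 3 (U):
1 4 5
0 8 2
6 3 7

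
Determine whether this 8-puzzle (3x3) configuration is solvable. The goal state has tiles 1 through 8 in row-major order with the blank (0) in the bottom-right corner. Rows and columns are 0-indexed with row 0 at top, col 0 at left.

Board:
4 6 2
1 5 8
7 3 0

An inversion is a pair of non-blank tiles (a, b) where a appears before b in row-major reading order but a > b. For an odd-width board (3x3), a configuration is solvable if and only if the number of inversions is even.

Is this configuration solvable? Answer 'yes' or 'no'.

Answer: yes

Derivation:
Inversions (pairs i<j in row-major order where tile[i] > tile[j] > 0): 12
12 is even, so the puzzle is solvable.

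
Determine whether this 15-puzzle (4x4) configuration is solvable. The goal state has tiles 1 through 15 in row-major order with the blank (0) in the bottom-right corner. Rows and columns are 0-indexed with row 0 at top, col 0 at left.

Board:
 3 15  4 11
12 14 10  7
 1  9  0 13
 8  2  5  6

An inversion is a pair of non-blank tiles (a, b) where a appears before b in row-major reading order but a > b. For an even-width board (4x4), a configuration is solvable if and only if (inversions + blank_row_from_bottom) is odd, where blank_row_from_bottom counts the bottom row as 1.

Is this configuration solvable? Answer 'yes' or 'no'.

Inversions: 64
Blank is in row 2 (0-indexed from top), which is row 2 counting from the bottom (bottom = 1).
64 + 2 = 66, which is even, so the puzzle is not solvable.

Answer: no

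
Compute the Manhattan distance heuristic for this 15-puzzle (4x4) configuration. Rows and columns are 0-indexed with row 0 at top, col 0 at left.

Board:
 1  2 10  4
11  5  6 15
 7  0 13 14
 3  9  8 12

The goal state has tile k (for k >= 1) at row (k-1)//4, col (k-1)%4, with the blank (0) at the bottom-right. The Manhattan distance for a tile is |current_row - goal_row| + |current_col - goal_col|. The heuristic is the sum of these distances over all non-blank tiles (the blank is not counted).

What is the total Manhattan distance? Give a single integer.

Answer: 31

Derivation:
Tile 1: at (0,0), goal (0,0), distance |0-0|+|0-0| = 0
Tile 2: at (0,1), goal (0,1), distance |0-0|+|1-1| = 0
Tile 10: at (0,2), goal (2,1), distance |0-2|+|2-1| = 3
Tile 4: at (0,3), goal (0,3), distance |0-0|+|3-3| = 0
Tile 11: at (1,0), goal (2,2), distance |1-2|+|0-2| = 3
Tile 5: at (1,1), goal (1,0), distance |1-1|+|1-0| = 1
Tile 6: at (1,2), goal (1,1), distance |1-1|+|2-1| = 1
Tile 15: at (1,3), goal (3,2), distance |1-3|+|3-2| = 3
Tile 7: at (2,0), goal (1,2), distance |2-1|+|0-2| = 3
Tile 13: at (2,2), goal (3,0), distance |2-3|+|2-0| = 3
Tile 14: at (2,3), goal (3,1), distance |2-3|+|3-1| = 3
Tile 3: at (3,0), goal (0,2), distance |3-0|+|0-2| = 5
Tile 9: at (3,1), goal (2,0), distance |3-2|+|1-0| = 2
Tile 8: at (3,2), goal (1,3), distance |3-1|+|2-3| = 3
Tile 12: at (3,3), goal (2,3), distance |3-2|+|3-3| = 1
Sum: 0 + 0 + 3 + 0 + 3 + 1 + 1 + 3 + 3 + 3 + 3 + 5 + 2 + 3 + 1 = 31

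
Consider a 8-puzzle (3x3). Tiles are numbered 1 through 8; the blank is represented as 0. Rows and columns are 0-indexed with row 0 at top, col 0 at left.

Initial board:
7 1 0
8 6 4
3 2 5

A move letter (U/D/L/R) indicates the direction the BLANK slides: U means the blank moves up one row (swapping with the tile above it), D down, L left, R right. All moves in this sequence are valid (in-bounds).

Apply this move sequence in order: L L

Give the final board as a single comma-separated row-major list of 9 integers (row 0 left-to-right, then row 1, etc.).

After move 1 (L):
7 0 1
8 6 4
3 2 5

After move 2 (L):
0 7 1
8 6 4
3 2 5

Answer: 0, 7, 1, 8, 6, 4, 3, 2, 5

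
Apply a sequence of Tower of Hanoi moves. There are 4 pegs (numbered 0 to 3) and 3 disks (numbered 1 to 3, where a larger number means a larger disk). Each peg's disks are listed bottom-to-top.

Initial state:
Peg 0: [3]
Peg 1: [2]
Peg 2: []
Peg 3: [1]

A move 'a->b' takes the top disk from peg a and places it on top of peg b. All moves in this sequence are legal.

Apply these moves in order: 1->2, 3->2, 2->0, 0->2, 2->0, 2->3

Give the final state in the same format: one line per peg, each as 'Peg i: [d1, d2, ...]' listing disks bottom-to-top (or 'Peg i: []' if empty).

Answer: Peg 0: [3, 1]
Peg 1: []
Peg 2: []
Peg 3: [2]

Derivation:
After move 1 (1->2):
Peg 0: [3]
Peg 1: []
Peg 2: [2]
Peg 3: [1]

After move 2 (3->2):
Peg 0: [3]
Peg 1: []
Peg 2: [2, 1]
Peg 3: []

After move 3 (2->0):
Peg 0: [3, 1]
Peg 1: []
Peg 2: [2]
Peg 3: []

After move 4 (0->2):
Peg 0: [3]
Peg 1: []
Peg 2: [2, 1]
Peg 3: []

After move 5 (2->0):
Peg 0: [3, 1]
Peg 1: []
Peg 2: [2]
Peg 3: []

After move 6 (2->3):
Peg 0: [3, 1]
Peg 1: []
Peg 2: []
Peg 3: [2]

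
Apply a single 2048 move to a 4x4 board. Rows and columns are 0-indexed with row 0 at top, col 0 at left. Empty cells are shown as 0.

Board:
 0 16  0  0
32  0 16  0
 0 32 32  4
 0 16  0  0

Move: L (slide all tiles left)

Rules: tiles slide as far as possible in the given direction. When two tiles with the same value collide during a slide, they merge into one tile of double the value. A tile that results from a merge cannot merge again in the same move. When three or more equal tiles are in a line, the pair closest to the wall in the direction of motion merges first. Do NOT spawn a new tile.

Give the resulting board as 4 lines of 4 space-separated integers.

Answer: 16  0  0  0
32 16  0  0
64  4  0  0
16  0  0  0

Derivation:
Slide left:
row 0: [0, 16, 0, 0] -> [16, 0, 0, 0]
row 1: [32, 0, 16, 0] -> [32, 16, 0, 0]
row 2: [0, 32, 32, 4] -> [64, 4, 0, 0]
row 3: [0, 16, 0, 0] -> [16, 0, 0, 0]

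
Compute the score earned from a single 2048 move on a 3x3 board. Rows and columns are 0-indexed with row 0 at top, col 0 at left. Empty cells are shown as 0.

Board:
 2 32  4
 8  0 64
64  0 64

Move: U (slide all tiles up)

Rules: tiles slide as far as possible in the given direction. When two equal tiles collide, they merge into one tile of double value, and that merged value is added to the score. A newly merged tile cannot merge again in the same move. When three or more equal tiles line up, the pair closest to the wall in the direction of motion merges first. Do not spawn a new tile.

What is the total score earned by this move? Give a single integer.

Answer: 128

Derivation:
Slide up:
col 0: [2, 8, 64] -> [2, 8, 64]  score +0 (running 0)
col 1: [32, 0, 0] -> [32, 0, 0]  score +0 (running 0)
col 2: [4, 64, 64] -> [4, 128, 0]  score +128 (running 128)
Board after move:
  2  32   4
  8   0 128
 64   0   0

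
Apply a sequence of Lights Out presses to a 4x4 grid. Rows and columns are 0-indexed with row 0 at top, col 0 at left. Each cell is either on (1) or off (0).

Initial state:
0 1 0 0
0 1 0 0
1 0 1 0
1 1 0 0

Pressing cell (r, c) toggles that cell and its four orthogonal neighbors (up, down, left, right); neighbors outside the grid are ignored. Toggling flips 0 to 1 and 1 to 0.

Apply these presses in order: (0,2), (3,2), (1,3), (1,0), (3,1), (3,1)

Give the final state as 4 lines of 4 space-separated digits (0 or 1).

After press 1 at (0,2):
0 0 1 1
0 1 1 0
1 0 1 0
1 1 0 0

After press 2 at (3,2):
0 0 1 1
0 1 1 0
1 0 0 0
1 0 1 1

After press 3 at (1,3):
0 0 1 0
0 1 0 1
1 0 0 1
1 0 1 1

After press 4 at (1,0):
1 0 1 0
1 0 0 1
0 0 0 1
1 0 1 1

After press 5 at (3,1):
1 0 1 0
1 0 0 1
0 1 0 1
0 1 0 1

After press 6 at (3,1):
1 0 1 0
1 0 0 1
0 0 0 1
1 0 1 1

Answer: 1 0 1 0
1 0 0 1
0 0 0 1
1 0 1 1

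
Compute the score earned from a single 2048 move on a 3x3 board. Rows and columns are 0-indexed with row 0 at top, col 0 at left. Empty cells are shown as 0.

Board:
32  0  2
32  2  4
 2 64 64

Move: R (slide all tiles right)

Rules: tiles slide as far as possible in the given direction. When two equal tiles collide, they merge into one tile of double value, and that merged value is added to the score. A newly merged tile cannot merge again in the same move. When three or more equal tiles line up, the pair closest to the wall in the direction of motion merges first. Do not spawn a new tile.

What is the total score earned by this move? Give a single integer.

Answer: 128

Derivation:
Slide right:
row 0: [32, 0, 2] -> [0, 32, 2]  score +0 (running 0)
row 1: [32, 2, 4] -> [32, 2, 4]  score +0 (running 0)
row 2: [2, 64, 64] -> [0, 2, 128]  score +128 (running 128)
Board after move:
  0  32   2
 32   2   4
  0   2 128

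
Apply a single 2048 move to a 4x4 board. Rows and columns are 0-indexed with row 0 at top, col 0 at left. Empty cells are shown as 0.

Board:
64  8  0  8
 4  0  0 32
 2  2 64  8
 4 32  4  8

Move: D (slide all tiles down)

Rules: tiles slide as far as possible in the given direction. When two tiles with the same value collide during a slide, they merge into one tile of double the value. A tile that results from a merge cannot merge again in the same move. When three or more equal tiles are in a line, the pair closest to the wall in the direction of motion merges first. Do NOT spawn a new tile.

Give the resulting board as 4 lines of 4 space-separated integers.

Answer: 64  0  0  0
 4  8  0  8
 2  2 64 32
 4 32  4 16

Derivation:
Slide down:
col 0: [64, 4, 2, 4] -> [64, 4, 2, 4]
col 1: [8, 0, 2, 32] -> [0, 8, 2, 32]
col 2: [0, 0, 64, 4] -> [0, 0, 64, 4]
col 3: [8, 32, 8, 8] -> [0, 8, 32, 16]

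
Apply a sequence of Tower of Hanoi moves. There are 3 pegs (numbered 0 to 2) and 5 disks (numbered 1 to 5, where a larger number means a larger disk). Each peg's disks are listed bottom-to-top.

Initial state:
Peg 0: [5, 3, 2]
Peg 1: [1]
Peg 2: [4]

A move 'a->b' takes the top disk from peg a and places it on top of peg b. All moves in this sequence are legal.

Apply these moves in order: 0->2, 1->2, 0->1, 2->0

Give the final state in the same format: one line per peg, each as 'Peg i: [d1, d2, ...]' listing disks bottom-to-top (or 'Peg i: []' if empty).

After move 1 (0->2):
Peg 0: [5, 3]
Peg 1: [1]
Peg 2: [4, 2]

After move 2 (1->2):
Peg 0: [5, 3]
Peg 1: []
Peg 2: [4, 2, 1]

After move 3 (0->1):
Peg 0: [5]
Peg 1: [3]
Peg 2: [4, 2, 1]

After move 4 (2->0):
Peg 0: [5, 1]
Peg 1: [3]
Peg 2: [4, 2]

Answer: Peg 0: [5, 1]
Peg 1: [3]
Peg 2: [4, 2]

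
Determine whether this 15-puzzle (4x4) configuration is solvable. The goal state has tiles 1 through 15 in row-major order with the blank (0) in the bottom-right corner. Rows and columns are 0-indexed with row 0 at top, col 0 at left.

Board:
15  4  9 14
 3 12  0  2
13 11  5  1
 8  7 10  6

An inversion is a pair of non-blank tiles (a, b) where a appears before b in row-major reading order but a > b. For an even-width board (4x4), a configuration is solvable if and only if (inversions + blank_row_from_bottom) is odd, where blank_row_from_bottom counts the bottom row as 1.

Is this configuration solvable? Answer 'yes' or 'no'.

Inversions: 64
Blank is in row 1 (0-indexed from top), which is row 3 counting from the bottom (bottom = 1).
64 + 3 = 67, which is odd, so the puzzle is solvable.

Answer: yes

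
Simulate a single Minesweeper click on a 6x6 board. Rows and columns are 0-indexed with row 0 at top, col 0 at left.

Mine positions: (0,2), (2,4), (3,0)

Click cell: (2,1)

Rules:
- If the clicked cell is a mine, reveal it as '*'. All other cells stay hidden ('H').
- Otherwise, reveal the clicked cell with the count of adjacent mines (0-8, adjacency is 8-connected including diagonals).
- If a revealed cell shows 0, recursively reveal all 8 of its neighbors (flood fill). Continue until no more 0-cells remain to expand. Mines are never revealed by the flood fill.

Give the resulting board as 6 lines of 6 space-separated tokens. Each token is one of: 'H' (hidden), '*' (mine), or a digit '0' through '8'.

H H H H H H
H H H H H H
H 1 H H H H
H H H H H H
H H H H H H
H H H H H H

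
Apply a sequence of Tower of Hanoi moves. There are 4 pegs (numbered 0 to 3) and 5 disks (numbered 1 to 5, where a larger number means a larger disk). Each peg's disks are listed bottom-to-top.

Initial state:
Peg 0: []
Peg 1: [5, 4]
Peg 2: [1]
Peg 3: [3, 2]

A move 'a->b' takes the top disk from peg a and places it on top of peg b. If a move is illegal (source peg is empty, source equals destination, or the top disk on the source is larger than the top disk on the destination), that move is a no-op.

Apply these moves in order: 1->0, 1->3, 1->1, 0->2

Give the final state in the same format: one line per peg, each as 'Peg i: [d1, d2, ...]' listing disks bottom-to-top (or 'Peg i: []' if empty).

Answer: Peg 0: [4]
Peg 1: [5]
Peg 2: [1]
Peg 3: [3, 2]

Derivation:
After move 1 (1->0):
Peg 0: [4]
Peg 1: [5]
Peg 2: [1]
Peg 3: [3, 2]

After move 2 (1->3):
Peg 0: [4]
Peg 1: [5]
Peg 2: [1]
Peg 3: [3, 2]

After move 3 (1->1):
Peg 0: [4]
Peg 1: [5]
Peg 2: [1]
Peg 3: [3, 2]

After move 4 (0->2):
Peg 0: [4]
Peg 1: [5]
Peg 2: [1]
Peg 3: [3, 2]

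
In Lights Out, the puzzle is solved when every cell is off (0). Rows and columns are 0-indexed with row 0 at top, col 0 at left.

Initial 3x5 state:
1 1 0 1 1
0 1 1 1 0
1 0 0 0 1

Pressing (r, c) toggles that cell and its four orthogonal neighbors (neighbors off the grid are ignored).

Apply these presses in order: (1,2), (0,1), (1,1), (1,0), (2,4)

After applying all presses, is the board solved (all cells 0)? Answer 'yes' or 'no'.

Answer: no

Derivation:
After press 1 at (1,2):
1 1 1 1 1
0 0 0 0 0
1 0 1 0 1

After press 2 at (0,1):
0 0 0 1 1
0 1 0 0 0
1 0 1 0 1

After press 3 at (1,1):
0 1 0 1 1
1 0 1 0 0
1 1 1 0 1

After press 4 at (1,0):
1 1 0 1 1
0 1 1 0 0
0 1 1 0 1

After press 5 at (2,4):
1 1 0 1 1
0 1 1 0 1
0 1 1 1 0

Lights still on: 10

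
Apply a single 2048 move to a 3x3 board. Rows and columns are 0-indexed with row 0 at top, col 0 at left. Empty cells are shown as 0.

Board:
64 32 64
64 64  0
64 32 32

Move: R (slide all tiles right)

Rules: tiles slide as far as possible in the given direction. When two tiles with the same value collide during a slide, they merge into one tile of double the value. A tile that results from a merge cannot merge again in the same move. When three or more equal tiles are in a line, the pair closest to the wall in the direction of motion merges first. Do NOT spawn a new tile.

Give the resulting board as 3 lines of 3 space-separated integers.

Slide right:
row 0: [64, 32, 64] -> [64, 32, 64]
row 1: [64, 64, 0] -> [0, 0, 128]
row 2: [64, 32, 32] -> [0, 64, 64]

Answer:  64  32  64
  0   0 128
  0  64  64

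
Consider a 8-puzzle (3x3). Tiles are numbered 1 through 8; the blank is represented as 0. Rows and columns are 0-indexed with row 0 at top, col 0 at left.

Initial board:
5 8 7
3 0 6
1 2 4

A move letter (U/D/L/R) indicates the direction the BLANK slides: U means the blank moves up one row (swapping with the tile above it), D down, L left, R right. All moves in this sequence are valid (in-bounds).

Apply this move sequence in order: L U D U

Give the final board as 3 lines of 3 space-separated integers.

After move 1 (L):
5 8 7
0 3 6
1 2 4

After move 2 (U):
0 8 7
5 3 6
1 2 4

After move 3 (D):
5 8 7
0 3 6
1 2 4

After move 4 (U):
0 8 7
5 3 6
1 2 4

Answer: 0 8 7
5 3 6
1 2 4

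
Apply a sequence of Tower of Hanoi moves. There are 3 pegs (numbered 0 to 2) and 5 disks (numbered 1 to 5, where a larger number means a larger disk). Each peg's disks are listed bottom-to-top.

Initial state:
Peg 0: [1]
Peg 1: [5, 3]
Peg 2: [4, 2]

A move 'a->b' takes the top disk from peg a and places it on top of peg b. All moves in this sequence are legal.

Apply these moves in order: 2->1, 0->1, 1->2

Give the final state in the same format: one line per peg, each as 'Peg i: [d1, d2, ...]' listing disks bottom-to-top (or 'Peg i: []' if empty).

Answer: Peg 0: []
Peg 1: [5, 3, 2]
Peg 2: [4, 1]

Derivation:
After move 1 (2->1):
Peg 0: [1]
Peg 1: [5, 3, 2]
Peg 2: [4]

After move 2 (0->1):
Peg 0: []
Peg 1: [5, 3, 2, 1]
Peg 2: [4]

After move 3 (1->2):
Peg 0: []
Peg 1: [5, 3, 2]
Peg 2: [4, 1]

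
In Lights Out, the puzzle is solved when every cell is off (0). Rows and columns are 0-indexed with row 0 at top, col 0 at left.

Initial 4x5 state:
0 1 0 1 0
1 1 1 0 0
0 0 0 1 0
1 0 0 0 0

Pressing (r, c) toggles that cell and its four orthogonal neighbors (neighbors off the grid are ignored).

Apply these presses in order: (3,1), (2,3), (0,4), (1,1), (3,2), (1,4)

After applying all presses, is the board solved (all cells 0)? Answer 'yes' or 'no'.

After press 1 at (3,1):
0 1 0 1 0
1 1 1 0 0
0 1 0 1 0
0 1 1 0 0

After press 2 at (2,3):
0 1 0 1 0
1 1 1 1 0
0 1 1 0 1
0 1 1 1 0

After press 3 at (0,4):
0 1 0 0 1
1 1 1 1 1
0 1 1 0 1
0 1 1 1 0

After press 4 at (1,1):
0 0 0 0 1
0 0 0 1 1
0 0 1 0 1
0 1 1 1 0

After press 5 at (3,2):
0 0 0 0 1
0 0 0 1 1
0 0 0 0 1
0 0 0 0 0

After press 6 at (1,4):
0 0 0 0 0
0 0 0 0 0
0 0 0 0 0
0 0 0 0 0

Lights still on: 0

Answer: yes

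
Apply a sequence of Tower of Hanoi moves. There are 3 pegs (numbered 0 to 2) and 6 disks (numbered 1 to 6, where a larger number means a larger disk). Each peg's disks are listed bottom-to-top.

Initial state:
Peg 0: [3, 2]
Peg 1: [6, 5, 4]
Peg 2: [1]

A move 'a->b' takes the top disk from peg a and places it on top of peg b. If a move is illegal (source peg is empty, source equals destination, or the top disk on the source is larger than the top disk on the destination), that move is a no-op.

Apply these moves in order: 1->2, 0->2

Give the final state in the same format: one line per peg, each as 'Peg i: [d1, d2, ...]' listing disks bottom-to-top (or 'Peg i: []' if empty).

After move 1 (1->2):
Peg 0: [3, 2]
Peg 1: [6, 5, 4]
Peg 2: [1]

After move 2 (0->2):
Peg 0: [3, 2]
Peg 1: [6, 5, 4]
Peg 2: [1]

Answer: Peg 0: [3, 2]
Peg 1: [6, 5, 4]
Peg 2: [1]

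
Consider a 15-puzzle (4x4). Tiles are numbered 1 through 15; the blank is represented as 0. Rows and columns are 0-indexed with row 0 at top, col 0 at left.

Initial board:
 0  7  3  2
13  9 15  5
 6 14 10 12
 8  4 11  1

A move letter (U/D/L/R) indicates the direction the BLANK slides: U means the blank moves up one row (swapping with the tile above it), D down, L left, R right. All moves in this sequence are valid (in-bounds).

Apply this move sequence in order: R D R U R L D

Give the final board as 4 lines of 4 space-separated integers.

Answer:  7  9  3  2
13 15  0  5
 6 14 10 12
 8  4 11  1

Derivation:
After move 1 (R):
 7  0  3  2
13  9 15  5
 6 14 10 12
 8  4 11  1

After move 2 (D):
 7  9  3  2
13  0 15  5
 6 14 10 12
 8  4 11  1

After move 3 (R):
 7  9  3  2
13 15  0  5
 6 14 10 12
 8  4 11  1

After move 4 (U):
 7  9  0  2
13 15  3  5
 6 14 10 12
 8  4 11  1

After move 5 (R):
 7  9  2  0
13 15  3  5
 6 14 10 12
 8  4 11  1

After move 6 (L):
 7  9  0  2
13 15  3  5
 6 14 10 12
 8  4 11  1

After move 7 (D):
 7  9  3  2
13 15  0  5
 6 14 10 12
 8  4 11  1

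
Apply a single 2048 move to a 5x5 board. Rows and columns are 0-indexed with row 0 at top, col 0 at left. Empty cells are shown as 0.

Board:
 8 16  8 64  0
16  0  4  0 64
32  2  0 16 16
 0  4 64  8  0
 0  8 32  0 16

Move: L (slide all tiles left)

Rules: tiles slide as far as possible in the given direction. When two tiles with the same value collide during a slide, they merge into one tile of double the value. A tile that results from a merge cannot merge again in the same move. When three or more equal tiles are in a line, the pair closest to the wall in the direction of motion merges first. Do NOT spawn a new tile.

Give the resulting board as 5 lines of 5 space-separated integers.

Slide left:
row 0: [8, 16, 8, 64, 0] -> [8, 16, 8, 64, 0]
row 1: [16, 0, 4, 0, 64] -> [16, 4, 64, 0, 0]
row 2: [32, 2, 0, 16, 16] -> [32, 2, 32, 0, 0]
row 3: [0, 4, 64, 8, 0] -> [4, 64, 8, 0, 0]
row 4: [0, 8, 32, 0, 16] -> [8, 32, 16, 0, 0]

Answer:  8 16  8 64  0
16  4 64  0  0
32  2 32  0  0
 4 64  8  0  0
 8 32 16  0  0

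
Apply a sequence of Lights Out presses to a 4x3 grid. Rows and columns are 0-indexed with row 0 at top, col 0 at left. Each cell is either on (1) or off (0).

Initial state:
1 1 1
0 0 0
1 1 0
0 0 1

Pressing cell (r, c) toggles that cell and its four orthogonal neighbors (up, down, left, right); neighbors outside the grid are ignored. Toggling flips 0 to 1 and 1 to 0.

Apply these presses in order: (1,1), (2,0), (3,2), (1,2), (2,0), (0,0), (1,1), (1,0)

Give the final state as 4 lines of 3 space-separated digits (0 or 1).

After press 1 at (1,1):
1 0 1
1 1 1
1 0 0
0 0 1

After press 2 at (2,0):
1 0 1
0 1 1
0 1 0
1 0 1

After press 3 at (3,2):
1 0 1
0 1 1
0 1 1
1 1 0

After press 4 at (1,2):
1 0 0
0 0 0
0 1 0
1 1 0

After press 5 at (2,0):
1 0 0
1 0 0
1 0 0
0 1 0

After press 6 at (0,0):
0 1 0
0 0 0
1 0 0
0 1 0

After press 7 at (1,1):
0 0 0
1 1 1
1 1 0
0 1 0

After press 8 at (1,0):
1 0 0
0 0 1
0 1 0
0 1 0

Answer: 1 0 0
0 0 1
0 1 0
0 1 0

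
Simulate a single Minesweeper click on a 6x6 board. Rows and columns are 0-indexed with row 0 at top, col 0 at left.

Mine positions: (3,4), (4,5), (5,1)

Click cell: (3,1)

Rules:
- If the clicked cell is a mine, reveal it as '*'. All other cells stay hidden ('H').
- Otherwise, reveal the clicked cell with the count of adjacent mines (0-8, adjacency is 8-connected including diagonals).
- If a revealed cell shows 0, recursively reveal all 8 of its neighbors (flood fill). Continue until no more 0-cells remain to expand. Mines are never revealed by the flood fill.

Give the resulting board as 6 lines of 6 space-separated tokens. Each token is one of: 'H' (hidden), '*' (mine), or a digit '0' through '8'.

0 0 0 0 0 0
0 0 0 0 0 0
0 0 0 1 1 1
0 0 0 1 H H
1 1 1 1 H H
H H H H H H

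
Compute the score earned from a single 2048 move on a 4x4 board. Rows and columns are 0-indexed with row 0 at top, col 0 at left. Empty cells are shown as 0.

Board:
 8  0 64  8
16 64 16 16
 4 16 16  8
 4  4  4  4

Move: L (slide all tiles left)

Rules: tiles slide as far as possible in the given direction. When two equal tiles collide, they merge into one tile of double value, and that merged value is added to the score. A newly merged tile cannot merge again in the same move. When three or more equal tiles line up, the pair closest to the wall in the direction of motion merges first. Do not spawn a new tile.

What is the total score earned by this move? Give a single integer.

Slide left:
row 0: [8, 0, 64, 8] -> [8, 64, 8, 0]  score +0 (running 0)
row 1: [16, 64, 16, 16] -> [16, 64, 32, 0]  score +32 (running 32)
row 2: [4, 16, 16, 8] -> [4, 32, 8, 0]  score +32 (running 64)
row 3: [4, 4, 4, 4] -> [8, 8, 0, 0]  score +16 (running 80)
Board after move:
 8 64  8  0
16 64 32  0
 4 32  8  0
 8  8  0  0

Answer: 80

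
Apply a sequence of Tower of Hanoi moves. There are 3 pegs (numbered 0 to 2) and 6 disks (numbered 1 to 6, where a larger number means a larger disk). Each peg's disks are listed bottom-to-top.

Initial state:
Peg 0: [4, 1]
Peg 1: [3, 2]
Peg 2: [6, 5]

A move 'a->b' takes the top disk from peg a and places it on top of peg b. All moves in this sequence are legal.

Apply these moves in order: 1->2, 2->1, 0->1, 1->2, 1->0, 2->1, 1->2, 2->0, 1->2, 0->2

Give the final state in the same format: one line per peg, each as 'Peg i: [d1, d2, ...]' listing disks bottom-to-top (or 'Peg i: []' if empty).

Answer: Peg 0: [4, 2]
Peg 1: []
Peg 2: [6, 5, 3, 1]

Derivation:
After move 1 (1->2):
Peg 0: [4, 1]
Peg 1: [3]
Peg 2: [6, 5, 2]

After move 2 (2->1):
Peg 0: [4, 1]
Peg 1: [3, 2]
Peg 2: [6, 5]

After move 3 (0->1):
Peg 0: [4]
Peg 1: [3, 2, 1]
Peg 2: [6, 5]

After move 4 (1->2):
Peg 0: [4]
Peg 1: [3, 2]
Peg 2: [6, 5, 1]

After move 5 (1->0):
Peg 0: [4, 2]
Peg 1: [3]
Peg 2: [6, 5, 1]

After move 6 (2->1):
Peg 0: [4, 2]
Peg 1: [3, 1]
Peg 2: [6, 5]

After move 7 (1->2):
Peg 0: [4, 2]
Peg 1: [3]
Peg 2: [6, 5, 1]

After move 8 (2->0):
Peg 0: [4, 2, 1]
Peg 1: [3]
Peg 2: [6, 5]

After move 9 (1->2):
Peg 0: [4, 2, 1]
Peg 1: []
Peg 2: [6, 5, 3]

After move 10 (0->2):
Peg 0: [4, 2]
Peg 1: []
Peg 2: [6, 5, 3, 1]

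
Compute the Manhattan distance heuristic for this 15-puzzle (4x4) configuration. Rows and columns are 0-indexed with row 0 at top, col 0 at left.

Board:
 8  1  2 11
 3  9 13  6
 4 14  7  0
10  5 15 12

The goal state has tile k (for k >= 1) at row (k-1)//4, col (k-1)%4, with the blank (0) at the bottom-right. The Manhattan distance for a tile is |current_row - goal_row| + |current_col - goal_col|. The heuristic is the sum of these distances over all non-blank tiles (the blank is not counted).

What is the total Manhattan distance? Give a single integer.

Tile 8: (0,0)->(1,3) = 4
Tile 1: (0,1)->(0,0) = 1
Tile 2: (0,2)->(0,1) = 1
Tile 11: (0,3)->(2,2) = 3
Tile 3: (1,0)->(0,2) = 3
Tile 9: (1,1)->(2,0) = 2
Tile 13: (1,2)->(3,0) = 4
Tile 6: (1,3)->(1,1) = 2
Tile 4: (2,0)->(0,3) = 5
Tile 14: (2,1)->(3,1) = 1
Tile 7: (2,2)->(1,2) = 1
Tile 10: (3,0)->(2,1) = 2
Tile 5: (3,1)->(1,0) = 3
Tile 15: (3,2)->(3,2) = 0
Tile 12: (3,3)->(2,3) = 1
Sum: 4 + 1 + 1 + 3 + 3 + 2 + 4 + 2 + 5 + 1 + 1 + 2 + 3 + 0 + 1 = 33

Answer: 33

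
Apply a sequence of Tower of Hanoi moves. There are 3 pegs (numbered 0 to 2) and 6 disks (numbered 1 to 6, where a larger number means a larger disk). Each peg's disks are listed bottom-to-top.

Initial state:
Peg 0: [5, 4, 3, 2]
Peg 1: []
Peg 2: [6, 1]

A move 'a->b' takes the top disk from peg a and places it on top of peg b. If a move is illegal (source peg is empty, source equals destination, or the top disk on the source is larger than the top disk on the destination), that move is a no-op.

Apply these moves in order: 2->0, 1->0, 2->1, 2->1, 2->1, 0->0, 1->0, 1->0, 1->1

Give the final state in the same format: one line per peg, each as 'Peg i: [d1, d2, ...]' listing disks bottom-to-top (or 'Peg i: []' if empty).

After move 1 (2->0):
Peg 0: [5, 4, 3, 2, 1]
Peg 1: []
Peg 2: [6]

After move 2 (1->0):
Peg 0: [5, 4, 3, 2, 1]
Peg 1: []
Peg 2: [6]

After move 3 (2->1):
Peg 0: [5, 4, 3, 2, 1]
Peg 1: [6]
Peg 2: []

After move 4 (2->1):
Peg 0: [5, 4, 3, 2, 1]
Peg 1: [6]
Peg 2: []

After move 5 (2->1):
Peg 0: [5, 4, 3, 2, 1]
Peg 1: [6]
Peg 2: []

After move 6 (0->0):
Peg 0: [5, 4, 3, 2, 1]
Peg 1: [6]
Peg 2: []

After move 7 (1->0):
Peg 0: [5, 4, 3, 2, 1]
Peg 1: [6]
Peg 2: []

After move 8 (1->0):
Peg 0: [5, 4, 3, 2, 1]
Peg 1: [6]
Peg 2: []

After move 9 (1->1):
Peg 0: [5, 4, 3, 2, 1]
Peg 1: [6]
Peg 2: []

Answer: Peg 0: [5, 4, 3, 2, 1]
Peg 1: [6]
Peg 2: []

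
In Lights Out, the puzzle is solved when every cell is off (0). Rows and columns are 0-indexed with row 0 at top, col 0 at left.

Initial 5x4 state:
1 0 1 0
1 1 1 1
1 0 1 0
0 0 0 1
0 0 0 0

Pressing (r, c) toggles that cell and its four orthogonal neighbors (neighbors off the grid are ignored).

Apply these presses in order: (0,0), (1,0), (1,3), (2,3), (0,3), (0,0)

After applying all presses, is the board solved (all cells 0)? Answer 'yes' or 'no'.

Answer: yes

Derivation:
After press 1 at (0,0):
0 1 1 0
0 1 1 1
1 0 1 0
0 0 0 1
0 0 0 0

After press 2 at (1,0):
1 1 1 0
1 0 1 1
0 0 1 0
0 0 0 1
0 0 0 0

After press 3 at (1,3):
1 1 1 1
1 0 0 0
0 0 1 1
0 0 0 1
0 0 0 0

After press 4 at (2,3):
1 1 1 1
1 0 0 1
0 0 0 0
0 0 0 0
0 0 0 0

After press 5 at (0,3):
1 1 0 0
1 0 0 0
0 0 0 0
0 0 0 0
0 0 0 0

After press 6 at (0,0):
0 0 0 0
0 0 0 0
0 0 0 0
0 0 0 0
0 0 0 0

Lights still on: 0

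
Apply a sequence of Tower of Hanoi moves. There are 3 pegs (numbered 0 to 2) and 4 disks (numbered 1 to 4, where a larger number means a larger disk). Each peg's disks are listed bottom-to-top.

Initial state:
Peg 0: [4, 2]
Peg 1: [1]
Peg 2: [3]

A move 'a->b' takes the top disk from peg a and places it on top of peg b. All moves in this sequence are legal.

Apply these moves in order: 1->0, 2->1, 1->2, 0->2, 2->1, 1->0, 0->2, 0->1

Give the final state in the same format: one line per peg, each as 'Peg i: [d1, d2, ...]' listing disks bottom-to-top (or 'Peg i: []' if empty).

Answer: Peg 0: [4]
Peg 1: [2]
Peg 2: [3, 1]

Derivation:
After move 1 (1->0):
Peg 0: [4, 2, 1]
Peg 1: []
Peg 2: [3]

After move 2 (2->1):
Peg 0: [4, 2, 1]
Peg 1: [3]
Peg 2: []

After move 3 (1->2):
Peg 0: [4, 2, 1]
Peg 1: []
Peg 2: [3]

After move 4 (0->2):
Peg 0: [4, 2]
Peg 1: []
Peg 2: [3, 1]

After move 5 (2->1):
Peg 0: [4, 2]
Peg 1: [1]
Peg 2: [3]

After move 6 (1->0):
Peg 0: [4, 2, 1]
Peg 1: []
Peg 2: [3]

After move 7 (0->2):
Peg 0: [4, 2]
Peg 1: []
Peg 2: [3, 1]

After move 8 (0->1):
Peg 0: [4]
Peg 1: [2]
Peg 2: [3, 1]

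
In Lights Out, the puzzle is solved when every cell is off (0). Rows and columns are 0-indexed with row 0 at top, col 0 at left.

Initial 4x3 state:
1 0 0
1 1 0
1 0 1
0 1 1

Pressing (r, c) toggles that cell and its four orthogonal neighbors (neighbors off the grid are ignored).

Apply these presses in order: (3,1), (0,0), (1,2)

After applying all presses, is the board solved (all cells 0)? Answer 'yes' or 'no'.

After press 1 at (3,1):
1 0 0
1 1 0
1 1 1
1 0 0

After press 2 at (0,0):
0 1 0
0 1 0
1 1 1
1 0 0

After press 3 at (1,2):
0 1 1
0 0 1
1 1 0
1 0 0

Lights still on: 6

Answer: no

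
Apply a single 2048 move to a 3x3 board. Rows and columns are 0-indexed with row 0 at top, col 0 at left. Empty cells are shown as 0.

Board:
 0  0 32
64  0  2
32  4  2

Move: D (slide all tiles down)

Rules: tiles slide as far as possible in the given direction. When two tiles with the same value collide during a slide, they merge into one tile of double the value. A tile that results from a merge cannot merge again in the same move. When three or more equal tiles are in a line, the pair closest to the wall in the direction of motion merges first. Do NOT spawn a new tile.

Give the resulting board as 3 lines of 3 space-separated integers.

Slide down:
col 0: [0, 64, 32] -> [0, 64, 32]
col 1: [0, 0, 4] -> [0, 0, 4]
col 2: [32, 2, 2] -> [0, 32, 4]

Answer:  0  0  0
64  0 32
32  4  4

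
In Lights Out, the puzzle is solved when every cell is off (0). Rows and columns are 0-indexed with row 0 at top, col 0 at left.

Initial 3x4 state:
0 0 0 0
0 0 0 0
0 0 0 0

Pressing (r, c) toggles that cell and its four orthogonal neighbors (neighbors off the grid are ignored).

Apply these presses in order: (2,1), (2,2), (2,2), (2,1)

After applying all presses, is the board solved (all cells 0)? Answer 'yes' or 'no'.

Answer: yes

Derivation:
After press 1 at (2,1):
0 0 0 0
0 1 0 0
1 1 1 0

After press 2 at (2,2):
0 0 0 0
0 1 1 0
1 0 0 1

After press 3 at (2,2):
0 0 0 0
0 1 0 0
1 1 1 0

After press 4 at (2,1):
0 0 0 0
0 0 0 0
0 0 0 0

Lights still on: 0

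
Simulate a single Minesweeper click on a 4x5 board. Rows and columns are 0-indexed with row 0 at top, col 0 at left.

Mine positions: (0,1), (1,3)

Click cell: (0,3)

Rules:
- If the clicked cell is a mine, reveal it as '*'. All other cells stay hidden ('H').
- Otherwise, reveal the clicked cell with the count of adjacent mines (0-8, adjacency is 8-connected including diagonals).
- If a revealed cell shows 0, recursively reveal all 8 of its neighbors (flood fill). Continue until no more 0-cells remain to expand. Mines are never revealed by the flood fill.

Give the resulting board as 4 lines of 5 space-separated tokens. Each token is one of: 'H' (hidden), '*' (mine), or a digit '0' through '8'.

H H H 1 H
H H H H H
H H H H H
H H H H H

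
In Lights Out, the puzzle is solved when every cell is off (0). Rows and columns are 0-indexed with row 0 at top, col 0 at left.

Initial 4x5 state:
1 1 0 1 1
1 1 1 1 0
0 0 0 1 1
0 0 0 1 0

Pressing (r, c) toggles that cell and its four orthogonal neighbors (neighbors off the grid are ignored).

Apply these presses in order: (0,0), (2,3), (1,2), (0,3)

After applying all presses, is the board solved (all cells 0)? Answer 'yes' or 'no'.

Answer: yes

Derivation:
After press 1 at (0,0):
0 0 0 1 1
0 1 1 1 0
0 0 0 1 1
0 0 0 1 0

After press 2 at (2,3):
0 0 0 1 1
0 1 1 0 0
0 0 1 0 0
0 0 0 0 0

After press 3 at (1,2):
0 0 1 1 1
0 0 0 1 0
0 0 0 0 0
0 0 0 0 0

After press 4 at (0,3):
0 0 0 0 0
0 0 0 0 0
0 0 0 0 0
0 0 0 0 0

Lights still on: 0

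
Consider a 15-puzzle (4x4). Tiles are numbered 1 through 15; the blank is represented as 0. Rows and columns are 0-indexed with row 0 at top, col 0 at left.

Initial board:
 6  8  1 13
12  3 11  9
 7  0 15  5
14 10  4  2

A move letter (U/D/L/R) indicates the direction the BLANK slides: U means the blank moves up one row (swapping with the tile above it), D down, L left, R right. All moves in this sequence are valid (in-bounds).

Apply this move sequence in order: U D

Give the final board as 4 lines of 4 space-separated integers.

Answer:  6  8  1 13
12  3 11  9
 7  0 15  5
14 10  4  2

Derivation:
After move 1 (U):
 6  8  1 13
12  0 11  9
 7  3 15  5
14 10  4  2

After move 2 (D):
 6  8  1 13
12  3 11  9
 7  0 15  5
14 10  4  2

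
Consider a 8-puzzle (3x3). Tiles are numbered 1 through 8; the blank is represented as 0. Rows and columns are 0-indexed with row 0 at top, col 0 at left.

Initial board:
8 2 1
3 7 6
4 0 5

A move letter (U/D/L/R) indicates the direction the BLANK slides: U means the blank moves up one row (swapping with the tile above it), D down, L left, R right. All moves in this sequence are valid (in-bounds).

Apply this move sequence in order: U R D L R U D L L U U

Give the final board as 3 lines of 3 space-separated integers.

After move 1 (U):
8 2 1
3 0 6
4 7 5

After move 2 (R):
8 2 1
3 6 0
4 7 5

After move 3 (D):
8 2 1
3 6 5
4 7 0

After move 4 (L):
8 2 1
3 6 5
4 0 7

After move 5 (R):
8 2 1
3 6 5
4 7 0

After move 6 (U):
8 2 1
3 6 0
4 7 5

After move 7 (D):
8 2 1
3 6 5
4 7 0

After move 8 (L):
8 2 1
3 6 5
4 0 7

After move 9 (L):
8 2 1
3 6 5
0 4 7

After move 10 (U):
8 2 1
0 6 5
3 4 7

After move 11 (U):
0 2 1
8 6 5
3 4 7

Answer: 0 2 1
8 6 5
3 4 7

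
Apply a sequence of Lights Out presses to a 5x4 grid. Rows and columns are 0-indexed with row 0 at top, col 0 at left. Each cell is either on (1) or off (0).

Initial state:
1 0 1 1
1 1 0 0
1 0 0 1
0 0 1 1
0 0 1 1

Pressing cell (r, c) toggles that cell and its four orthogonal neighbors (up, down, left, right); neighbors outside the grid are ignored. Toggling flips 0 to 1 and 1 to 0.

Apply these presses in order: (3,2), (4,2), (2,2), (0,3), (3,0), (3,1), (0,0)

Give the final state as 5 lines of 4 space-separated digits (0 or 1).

After press 1 at (3,2):
1 0 1 1
1 1 0 0
1 0 1 1
0 1 0 0
0 0 0 1

After press 2 at (4,2):
1 0 1 1
1 1 0 0
1 0 1 1
0 1 1 0
0 1 1 0

After press 3 at (2,2):
1 0 1 1
1 1 1 0
1 1 0 0
0 1 0 0
0 1 1 0

After press 4 at (0,3):
1 0 0 0
1 1 1 1
1 1 0 0
0 1 0 0
0 1 1 0

After press 5 at (3,0):
1 0 0 0
1 1 1 1
0 1 0 0
1 0 0 0
1 1 1 0

After press 6 at (3,1):
1 0 0 0
1 1 1 1
0 0 0 0
0 1 1 0
1 0 1 0

After press 7 at (0,0):
0 1 0 0
0 1 1 1
0 0 0 0
0 1 1 0
1 0 1 0

Answer: 0 1 0 0
0 1 1 1
0 0 0 0
0 1 1 0
1 0 1 0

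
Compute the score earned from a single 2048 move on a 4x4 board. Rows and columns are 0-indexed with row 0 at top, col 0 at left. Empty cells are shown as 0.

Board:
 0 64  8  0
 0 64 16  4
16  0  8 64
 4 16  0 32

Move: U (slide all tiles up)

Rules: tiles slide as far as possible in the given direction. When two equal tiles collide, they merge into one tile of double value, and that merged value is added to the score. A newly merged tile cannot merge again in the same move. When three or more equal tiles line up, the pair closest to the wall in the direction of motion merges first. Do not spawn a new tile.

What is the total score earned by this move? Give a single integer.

Slide up:
col 0: [0, 0, 16, 4] -> [16, 4, 0, 0]  score +0 (running 0)
col 1: [64, 64, 0, 16] -> [128, 16, 0, 0]  score +128 (running 128)
col 2: [8, 16, 8, 0] -> [8, 16, 8, 0]  score +0 (running 128)
col 3: [0, 4, 64, 32] -> [4, 64, 32, 0]  score +0 (running 128)
Board after move:
 16 128   8   4
  4  16  16  64
  0   0   8  32
  0   0   0   0

Answer: 128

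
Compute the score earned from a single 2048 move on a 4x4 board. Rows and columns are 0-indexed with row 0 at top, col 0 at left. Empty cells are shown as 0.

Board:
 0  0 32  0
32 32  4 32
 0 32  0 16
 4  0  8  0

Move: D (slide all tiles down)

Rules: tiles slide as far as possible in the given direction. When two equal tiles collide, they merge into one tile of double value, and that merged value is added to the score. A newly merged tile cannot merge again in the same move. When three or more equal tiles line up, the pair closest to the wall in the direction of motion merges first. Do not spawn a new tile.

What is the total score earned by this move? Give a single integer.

Answer: 64

Derivation:
Slide down:
col 0: [0, 32, 0, 4] -> [0, 0, 32, 4]  score +0 (running 0)
col 1: [0, 32, 32, 0] -> [0, 0, 0, 64]  score +64 (running 64)
col 2: [32, 4, 0, 8] -> [0, 32, 4, 8]  score +0 (running 64)
col 3: [0, 32, 16, 0] -> [0, 0, 32, 16]  score +0 (running 64)
Board after move:
 0  0  0  0
 0  0 32  0
32  0  4 32
 4 64  8 16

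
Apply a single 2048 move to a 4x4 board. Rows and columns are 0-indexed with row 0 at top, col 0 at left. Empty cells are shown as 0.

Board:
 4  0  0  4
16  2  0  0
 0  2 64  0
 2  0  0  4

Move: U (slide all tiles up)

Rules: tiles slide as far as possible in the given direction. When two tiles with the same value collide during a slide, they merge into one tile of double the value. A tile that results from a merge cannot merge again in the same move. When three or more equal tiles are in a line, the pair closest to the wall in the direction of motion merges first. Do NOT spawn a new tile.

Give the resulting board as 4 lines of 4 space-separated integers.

Answer:  4  4 64  8
16  0  0  0
 2  0  0  0
 0  0  0  0

Derivation:
Slide up:
col 0: [4, 16, 0, 2] -> [4, 16, 2, 0]
col 1: [0, 2, 2, 0] -> [4, 0, 0, 0]
col 2: [0, 0, 64, 0] -> [64, 0, 0, 0]
col 3: [4, 0, 0, 4] -> [8, 0, 0, 0]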